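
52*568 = 29536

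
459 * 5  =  2295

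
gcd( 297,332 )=1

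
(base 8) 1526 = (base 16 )356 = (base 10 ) 854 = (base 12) 5b2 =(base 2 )1101010110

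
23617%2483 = 1270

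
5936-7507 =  - 1571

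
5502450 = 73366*75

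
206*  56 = 11536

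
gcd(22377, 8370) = 3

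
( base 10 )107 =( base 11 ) 98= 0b1101011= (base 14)79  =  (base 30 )3H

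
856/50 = 428/25 = 17.12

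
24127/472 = 24127/472 = 51.12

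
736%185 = 181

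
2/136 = 1/68=0.01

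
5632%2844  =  2788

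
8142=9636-1494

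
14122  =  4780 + 9342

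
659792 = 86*7672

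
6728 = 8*841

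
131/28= 131/28  =  4.68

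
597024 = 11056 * 54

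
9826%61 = 5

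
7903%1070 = 413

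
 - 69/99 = - 1 + 10/33 = -0.70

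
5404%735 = 259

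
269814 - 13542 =256272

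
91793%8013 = 3650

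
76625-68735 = 7890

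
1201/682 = 1 + 519/682 = 1.76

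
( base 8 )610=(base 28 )e0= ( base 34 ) BI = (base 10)392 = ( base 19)11c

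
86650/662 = 43325/331 = 130.89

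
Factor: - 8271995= - 5^1*73^1*131^1*173^1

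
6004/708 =8 + 85/177=8.48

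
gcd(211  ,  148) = 1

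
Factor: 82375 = 5^3*659^1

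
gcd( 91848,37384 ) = 8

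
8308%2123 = 1939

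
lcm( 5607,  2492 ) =22428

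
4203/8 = 4203/8 = 525.38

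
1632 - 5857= - 4225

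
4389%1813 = 763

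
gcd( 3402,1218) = 42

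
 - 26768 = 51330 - 78098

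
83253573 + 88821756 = 172075329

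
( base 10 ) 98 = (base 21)4E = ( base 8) 142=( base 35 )2S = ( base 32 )32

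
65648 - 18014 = 47634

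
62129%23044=16041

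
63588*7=445116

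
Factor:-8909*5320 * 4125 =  - 195508005000= -  2^3*3^1*5^4 * 7^1*11^1*19^1*59^1*151^1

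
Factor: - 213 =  - 3^1*71^1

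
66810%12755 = 3035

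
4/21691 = 4/21691 = 0.00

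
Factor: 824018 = 2^1*13^1*41^1*773^1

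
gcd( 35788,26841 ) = 8947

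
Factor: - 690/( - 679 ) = 2^1*3^1 *5^1*7^( - 1)*23^1*97^( - 1 ) 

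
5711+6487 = 12198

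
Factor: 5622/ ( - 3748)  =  -2^( - 1)*3^1 = - 3/2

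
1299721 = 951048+348673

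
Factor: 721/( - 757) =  - 7^1*103^1*757^( - 1)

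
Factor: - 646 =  - 2^1*17^1* 19^1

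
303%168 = 135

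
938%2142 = 938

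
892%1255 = 892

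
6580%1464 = 724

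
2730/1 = 2730 = 2730.00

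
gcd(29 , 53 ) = 1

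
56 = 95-39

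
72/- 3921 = -24/1307 = - 0.02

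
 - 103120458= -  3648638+  -  99471820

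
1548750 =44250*35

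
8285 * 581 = 4813585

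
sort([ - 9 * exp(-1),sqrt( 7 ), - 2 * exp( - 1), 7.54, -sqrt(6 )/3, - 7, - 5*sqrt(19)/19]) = [ - 7,  -  9*exp ( - 1 ), - 5* sqrt( 19 ) /19,- sqrt(6)/3, - 2*exp( - 1 ), sqrt(7),7.54]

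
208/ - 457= - 1+249/457=- 0.46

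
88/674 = 44/337=0.13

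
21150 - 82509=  - 61359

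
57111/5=11422 + 1/5   =  11422.20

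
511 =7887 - 7376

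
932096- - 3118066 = 4050162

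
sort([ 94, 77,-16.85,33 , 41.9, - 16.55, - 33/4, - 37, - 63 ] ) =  [ - 63,- 37, - 16.85, - 16.55, - 33/4, 33, 41.9, 77,94] 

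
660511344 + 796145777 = 1456657121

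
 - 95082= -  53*1794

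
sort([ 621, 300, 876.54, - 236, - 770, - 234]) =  [ -770, - 236,- 234,300,621,876.54] 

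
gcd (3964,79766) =2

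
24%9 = 6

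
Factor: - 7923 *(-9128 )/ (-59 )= - 2^3 * 3^1 * 7^1*19^1*59^( - 1) * 139^1*163^1=- 72321144/59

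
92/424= 23/106 = 0.22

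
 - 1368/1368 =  - 1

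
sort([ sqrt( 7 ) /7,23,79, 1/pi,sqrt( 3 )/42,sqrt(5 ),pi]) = [ sqrt ( 3 ) /42,1/pi, sqrt( 7 ) /7,sqrt ( 5),pi,23,79 ] 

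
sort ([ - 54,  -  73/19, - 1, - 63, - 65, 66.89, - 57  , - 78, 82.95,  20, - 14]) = [-78, - 65, - 63, - 57, - 54, - 14,  -  73/19, -1, 20, 66.89, 82.95]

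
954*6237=5950098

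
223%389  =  223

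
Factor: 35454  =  2^1*3^1*19^1*311^1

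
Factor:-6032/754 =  - 2^3  =  - 8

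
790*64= 50560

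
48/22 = 24/11 = 2.18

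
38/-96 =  - 19/48 = -0.40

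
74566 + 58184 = 132750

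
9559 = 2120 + 7439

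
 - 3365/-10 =336 + 1/2  =  336.50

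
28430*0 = 0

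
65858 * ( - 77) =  - 5071066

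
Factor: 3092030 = 2^1*5^1*241^1*1283^1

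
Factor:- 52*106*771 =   -  2^3*3^1 *13^1*53^1*257^1  =  - 4249752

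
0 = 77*0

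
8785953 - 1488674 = 7297279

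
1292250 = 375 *3446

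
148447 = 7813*19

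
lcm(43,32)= 1376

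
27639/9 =3071 = 3071.00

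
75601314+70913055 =146514369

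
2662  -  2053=609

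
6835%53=51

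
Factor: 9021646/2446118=4510823/1223059 = 151^1*29873^1*1223059^ ( - 1)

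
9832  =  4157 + 5675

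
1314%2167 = 1314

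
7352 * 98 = 720496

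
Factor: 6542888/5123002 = 3271444/2561501  =  2^2 * 11^1*149^1*191^(-1)*499^1*13411^( - 1)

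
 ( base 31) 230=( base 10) 2015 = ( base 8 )3737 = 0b11111011111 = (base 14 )A3D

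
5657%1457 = 1286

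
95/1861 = 95/1861 = 0.05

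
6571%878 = 425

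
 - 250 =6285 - 6535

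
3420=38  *90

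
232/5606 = 116/2803 = 0.04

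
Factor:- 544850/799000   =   - 2^(  -  2 )*5^(-1)*47^(- 1 )*641^1 = - 641/940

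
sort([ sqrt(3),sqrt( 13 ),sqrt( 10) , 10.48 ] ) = [ sqrt(3 ) , sqrt(10),sqrt( 13 ), 10.48]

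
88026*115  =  10122990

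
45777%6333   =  1446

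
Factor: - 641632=-2^5*20051^1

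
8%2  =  0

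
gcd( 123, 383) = 1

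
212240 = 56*3790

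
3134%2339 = 795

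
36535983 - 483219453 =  - 446683470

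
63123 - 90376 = -27253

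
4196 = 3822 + 374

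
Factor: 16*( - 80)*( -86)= 110080=   2^9*5^1 *43^1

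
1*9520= 9520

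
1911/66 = 28 + 21/22 = 28.95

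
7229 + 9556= 16785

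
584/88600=73/11075=0.01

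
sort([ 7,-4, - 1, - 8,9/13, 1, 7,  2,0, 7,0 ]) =[ - 8,-4, - 1, 0, 0 , 9/13 , 1, 2,7, 7,7] 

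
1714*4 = 6856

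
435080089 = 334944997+100135092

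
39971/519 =77 + 8/519  =  77.02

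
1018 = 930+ 88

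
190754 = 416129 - 225375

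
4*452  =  1808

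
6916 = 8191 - 1275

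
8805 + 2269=11074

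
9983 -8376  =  1607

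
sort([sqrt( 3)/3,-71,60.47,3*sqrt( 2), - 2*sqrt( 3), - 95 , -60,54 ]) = [ - 95, - 71,-60,  -  2*sqrt( 3), sqrt( 3) /3,3 * sqrt( 2),54,  60.47] 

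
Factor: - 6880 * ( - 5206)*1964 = 70345137920 = 2^8*5^1 * 19^1 * 43^1*137^1 * 491^1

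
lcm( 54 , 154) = 4158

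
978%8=2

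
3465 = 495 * 7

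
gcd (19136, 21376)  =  64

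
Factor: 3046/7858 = 1523/3929 = 1523^1 * 3929^( - 1)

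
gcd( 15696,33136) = 1744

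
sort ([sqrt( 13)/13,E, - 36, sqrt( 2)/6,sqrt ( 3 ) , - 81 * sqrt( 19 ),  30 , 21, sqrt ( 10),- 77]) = [ - 81 * sqrt(19 ), - 77 , - 36 , sqrt( 2 )/6,sqrt( 13) /13, sqrt( 3 ),  E,sqrt( 10 ), 21, 30 ] 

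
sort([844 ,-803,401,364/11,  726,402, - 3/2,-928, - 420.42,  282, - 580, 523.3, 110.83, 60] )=[ - 928,-803, - 580, - 420.42 , -3/2,364/11, 60,110.83, 282,401,402,523.3, 726,844] 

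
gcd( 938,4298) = 14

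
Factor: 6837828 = 2^2*3^1*569819^1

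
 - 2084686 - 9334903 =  - 11419589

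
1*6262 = 6262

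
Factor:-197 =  - 197^1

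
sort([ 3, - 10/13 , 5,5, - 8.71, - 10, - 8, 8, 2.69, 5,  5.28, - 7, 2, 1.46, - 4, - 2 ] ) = [ - 10, - 8.71, - 8, - 7  , - 4,-2, - 10/13 , 1.46, 2, 2.69, 3, 5, 5,  5, 5.28, 8] 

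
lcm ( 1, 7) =7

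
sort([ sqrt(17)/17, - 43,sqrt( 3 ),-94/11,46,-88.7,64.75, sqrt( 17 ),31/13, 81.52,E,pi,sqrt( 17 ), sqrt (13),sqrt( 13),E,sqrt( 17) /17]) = [ - 88.7, - 43, - 94/11, sqrt( 17)/17,sqrt( 17)/17, sqrt ( 3 ),31/13,E , E,pi,sqrt( 13),sqrt ( 13),sqrt( 17 ),  sqrt (17),46,  64.75,  81.52] 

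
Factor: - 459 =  -3^3*17^1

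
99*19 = 1881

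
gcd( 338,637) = 13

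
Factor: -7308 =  - 2^2*3^2*7^1*29^1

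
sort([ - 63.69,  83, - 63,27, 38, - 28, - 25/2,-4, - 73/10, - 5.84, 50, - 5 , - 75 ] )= [ - 75,-63.69, - 63, - 28, - 25/2, - 73/10, - 5.84, - 5 , - 4,27,38, 50, 83 ] 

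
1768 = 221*8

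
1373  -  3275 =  - 1902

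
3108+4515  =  7623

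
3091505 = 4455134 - 1363629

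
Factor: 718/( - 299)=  - 2^1*13^( - 1)  *23^( - 1 ) *359^1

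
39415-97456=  - 58041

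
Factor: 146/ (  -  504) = -73/252 = -2^( - 2 )*3^ ( - 2)*7^ (-1)*73^1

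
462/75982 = 231/37991  =  0.01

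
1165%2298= 1165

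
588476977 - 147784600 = 440692377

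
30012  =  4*7503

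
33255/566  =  33255/566 = 58.75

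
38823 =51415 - 12592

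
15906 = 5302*3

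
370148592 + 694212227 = 1064360819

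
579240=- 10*(-57924)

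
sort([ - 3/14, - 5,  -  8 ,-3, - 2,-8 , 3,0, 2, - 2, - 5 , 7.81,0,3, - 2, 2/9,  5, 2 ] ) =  [ - 8, - 8 ,  -  5, - 5, - 3, -2, - 2,  -  2 ,-3/14,0 , 0,2/9,2, 2,3 , 3,5, 7.81] 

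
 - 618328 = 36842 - 655170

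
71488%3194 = 1220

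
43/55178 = 43/55178 =0.00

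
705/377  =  1 + 328/377 = 1.87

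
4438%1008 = 406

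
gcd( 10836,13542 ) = 6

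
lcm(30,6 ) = 30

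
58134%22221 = 13692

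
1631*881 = 1436911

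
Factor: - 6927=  - 3^1*2309^1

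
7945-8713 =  - 768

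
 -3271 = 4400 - 7671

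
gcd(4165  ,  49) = 49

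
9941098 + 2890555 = 12831653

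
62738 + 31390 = 94128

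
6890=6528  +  362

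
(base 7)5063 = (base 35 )1fa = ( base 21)3kh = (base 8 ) 3340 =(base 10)1760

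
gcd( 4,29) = 1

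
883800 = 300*2946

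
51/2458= 51/2458=0.02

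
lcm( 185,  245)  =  9065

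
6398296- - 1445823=7844119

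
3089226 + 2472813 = 5562039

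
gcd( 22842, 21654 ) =54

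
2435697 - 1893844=541853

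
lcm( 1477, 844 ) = 5908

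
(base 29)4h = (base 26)53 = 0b10000101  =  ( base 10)133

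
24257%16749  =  7508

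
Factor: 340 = 2^2 * 5^1*17^1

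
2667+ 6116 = 8783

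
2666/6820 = 43/110 = 0.39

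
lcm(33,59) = 1947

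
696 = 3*232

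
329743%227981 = 101762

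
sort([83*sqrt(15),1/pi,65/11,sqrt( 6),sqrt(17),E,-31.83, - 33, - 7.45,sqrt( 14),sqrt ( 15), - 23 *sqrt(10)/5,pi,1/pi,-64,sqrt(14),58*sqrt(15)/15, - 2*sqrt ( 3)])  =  [ -64, - 33, - 31.83, - 23*sqrt( 10)/5, - 7.45, - 2*sqrt (3 ),  1/pi, 1/pi,  sqrt( 6),E,pi,sqrt( 14),sqrt( 14) , sqrt(15), sqrt( 17),65/11,58 * sqrt( 15 )/15, 83*sqrt(15) ] 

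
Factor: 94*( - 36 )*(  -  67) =2^3*3^2*47^1*67^1 = 226728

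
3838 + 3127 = 6965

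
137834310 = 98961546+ 38872764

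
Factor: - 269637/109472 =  - 867/352 = -2^( - 5 )*3^1*11^( - 1)*17^2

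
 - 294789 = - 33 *8933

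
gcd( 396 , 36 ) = 36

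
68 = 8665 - 8597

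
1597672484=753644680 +844027804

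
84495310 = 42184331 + 42310979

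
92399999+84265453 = 176665452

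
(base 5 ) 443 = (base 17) 74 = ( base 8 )173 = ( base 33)3O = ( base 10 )123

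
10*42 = 420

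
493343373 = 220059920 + 273283453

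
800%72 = 8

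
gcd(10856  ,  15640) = 184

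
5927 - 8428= - 2501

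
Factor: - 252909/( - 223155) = 3^( - 1)*5^ ( - 1)*17^1 = 17/15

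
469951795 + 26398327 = 496350122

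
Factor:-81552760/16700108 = -2^1 * 5^1*109^( - 1) * 38303^(-1)*2038819^1 = - 20388190/4175027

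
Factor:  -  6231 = -3^1*31^1 * 67^1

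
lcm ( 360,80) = 720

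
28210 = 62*455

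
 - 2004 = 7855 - 9859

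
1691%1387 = 304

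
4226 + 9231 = 13457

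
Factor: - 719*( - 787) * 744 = 420994632 = 2^3 * 3^1*31^1*719^1*787^1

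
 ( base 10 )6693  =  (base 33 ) 64R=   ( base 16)1a25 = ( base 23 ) CF0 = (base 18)12bf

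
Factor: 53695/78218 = 2^( - 1)*5^1*7^( - 1)*37^( - 1)*151^( - 1 )*10739^1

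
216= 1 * 216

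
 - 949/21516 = -1 + 20567/21516 = -0.04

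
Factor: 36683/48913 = 41^( - 1 )*1193^( - 1 )*36683^1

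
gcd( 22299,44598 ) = 22299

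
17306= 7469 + 9837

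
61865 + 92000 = 153865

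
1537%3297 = 1537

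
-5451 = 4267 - 9718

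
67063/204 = 67063/204 = 328.74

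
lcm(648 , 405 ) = 3240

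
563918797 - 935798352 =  - 371879555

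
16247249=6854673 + 9392576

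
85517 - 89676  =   - 4159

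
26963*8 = 215704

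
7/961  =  7/961 = 0.01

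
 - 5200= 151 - 5351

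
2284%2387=2284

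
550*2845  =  1564750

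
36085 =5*7217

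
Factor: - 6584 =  - 2^3*823^1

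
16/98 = 8/49= 0.16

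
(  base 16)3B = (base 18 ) 35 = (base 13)47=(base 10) 59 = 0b111011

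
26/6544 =13/3272 = 0.00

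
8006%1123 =145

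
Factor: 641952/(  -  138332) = -2^3*3^3*743^1*34583^( - 1 )= - 160488/34583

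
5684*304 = 1727936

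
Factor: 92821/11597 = 11597^( - 1)*92821^1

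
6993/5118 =2331/1706 = 1.37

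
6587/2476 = 6587/2476=2.66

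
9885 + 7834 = 17719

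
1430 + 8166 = 9596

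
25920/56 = 3240/7 = 462.86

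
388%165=58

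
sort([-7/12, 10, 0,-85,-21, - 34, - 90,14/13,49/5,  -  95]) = [ - 95,-90,-85, - 34, -21, - 7/12, 0,  14/13 , 49/5,  10 ] 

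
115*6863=789245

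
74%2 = 0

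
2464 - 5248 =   -  2784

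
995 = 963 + 32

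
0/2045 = 0= 0.00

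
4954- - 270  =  5224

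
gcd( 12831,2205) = 21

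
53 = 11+42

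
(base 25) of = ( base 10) 615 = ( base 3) 211210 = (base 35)HK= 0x267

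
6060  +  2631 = 8691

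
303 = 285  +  18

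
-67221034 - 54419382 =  -121640416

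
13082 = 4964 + 8118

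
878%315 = 248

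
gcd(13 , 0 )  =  13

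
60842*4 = 243368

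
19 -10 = 9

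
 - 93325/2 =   -  46663 +1/2=- 46662.50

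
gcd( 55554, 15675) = 3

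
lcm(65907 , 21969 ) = 65907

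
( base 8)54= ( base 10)44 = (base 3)1122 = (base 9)48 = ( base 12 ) 38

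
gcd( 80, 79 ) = 1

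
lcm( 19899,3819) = 378081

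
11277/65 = 11277/65 = 173.49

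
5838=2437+3401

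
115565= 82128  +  33437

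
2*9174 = 18348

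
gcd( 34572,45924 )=516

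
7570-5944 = 1626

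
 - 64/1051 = - 64/1051 = - 0.06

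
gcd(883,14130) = 1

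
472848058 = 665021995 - 192173937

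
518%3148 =518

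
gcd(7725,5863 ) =1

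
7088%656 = 528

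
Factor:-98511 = - 3^1*7^1 *4691^1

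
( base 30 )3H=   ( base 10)107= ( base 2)1101011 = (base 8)153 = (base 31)3E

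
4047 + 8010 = 12057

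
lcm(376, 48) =2256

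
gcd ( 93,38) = 1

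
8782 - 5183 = 3599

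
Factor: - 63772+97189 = 3^2*47^1 * 79^1 = 33417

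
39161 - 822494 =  - 783333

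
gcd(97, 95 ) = 1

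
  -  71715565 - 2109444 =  - 73825009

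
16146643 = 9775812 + 6370831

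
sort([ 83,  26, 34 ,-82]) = [ - 82,26 , 34, 83] 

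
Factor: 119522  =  2^1*13^1*4597^1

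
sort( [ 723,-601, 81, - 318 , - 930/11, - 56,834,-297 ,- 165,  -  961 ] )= [ - 961, - 601, - 318,-297, - 165, - 930/11, - 56, 81, 723, 834 ] 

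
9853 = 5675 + 4178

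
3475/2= 3475/2 = 1737.50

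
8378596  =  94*89134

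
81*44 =3564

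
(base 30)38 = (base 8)142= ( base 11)8A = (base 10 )98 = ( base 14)70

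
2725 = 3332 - 607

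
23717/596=39 + 473/596 = 39.79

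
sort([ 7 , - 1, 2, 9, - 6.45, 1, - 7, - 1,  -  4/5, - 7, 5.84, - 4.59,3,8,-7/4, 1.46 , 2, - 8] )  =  [ - 8, - 7, - 7, - 6.45, - 4.59, - 7/4,- 1, - 1, - 4/5,1,  1.46 , 2,2,  3, 5.84,7, 8, 9]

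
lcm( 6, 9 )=18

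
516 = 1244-728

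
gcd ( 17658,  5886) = 5886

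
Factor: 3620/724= 5 = 5^1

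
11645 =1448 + 10197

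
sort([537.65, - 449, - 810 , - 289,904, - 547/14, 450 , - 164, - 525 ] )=[ - 810, - 525, - 449,  -  289 ,- 164, - 547/14,450, 537.65,904]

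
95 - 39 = 56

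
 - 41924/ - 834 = 20962/417 = 50.27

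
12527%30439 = 12527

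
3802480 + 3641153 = 7443633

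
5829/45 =1943/15 =129.53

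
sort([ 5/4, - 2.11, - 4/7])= [ - 2.11, - 4/7, 5/4]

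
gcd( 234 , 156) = 78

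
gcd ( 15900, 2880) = 60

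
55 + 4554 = 4609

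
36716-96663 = -59947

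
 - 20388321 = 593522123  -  613910444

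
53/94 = 53/94 = 0.56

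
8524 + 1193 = 9717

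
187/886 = 187/886 = 0.21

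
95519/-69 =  - 1385 + 2/3 = -1384.33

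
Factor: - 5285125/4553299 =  - 5^3*997^ ( - 1)*4567^( - 1) * 42281^1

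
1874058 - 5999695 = -4125637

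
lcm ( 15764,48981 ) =1371468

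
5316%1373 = 1197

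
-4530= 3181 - 7711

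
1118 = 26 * 43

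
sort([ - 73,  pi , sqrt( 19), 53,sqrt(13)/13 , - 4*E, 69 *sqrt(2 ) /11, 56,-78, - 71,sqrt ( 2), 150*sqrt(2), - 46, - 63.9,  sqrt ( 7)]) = [ - 78, - 73,-71,  -  63.9,-46,-4*E, sqrt( 13) /13, sqrt( 2 ), sqrt ( 7), pi, sqrt( 19), 69*sqrt ( 2) /11, 53, 56,  150*sqrt( 2)]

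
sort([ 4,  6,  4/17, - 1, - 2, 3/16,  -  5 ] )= [-5,  -  2  , - 1, 3/16, 4/17, 4, 6]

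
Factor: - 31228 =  - 2^2 * 37^1* 211^1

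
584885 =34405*17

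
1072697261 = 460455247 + 612242014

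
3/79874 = 3/79874=0.00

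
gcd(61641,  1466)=1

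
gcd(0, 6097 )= 6097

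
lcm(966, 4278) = 29946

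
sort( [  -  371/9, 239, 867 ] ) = [ - 371/9, 239,867 ]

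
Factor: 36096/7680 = 2^ ( - 1) * 5^( - 1) * 47^1 = 47/10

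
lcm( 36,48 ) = 144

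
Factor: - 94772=  -  2^2*19^1*29^1 * 43^1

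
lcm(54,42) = 378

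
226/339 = 2/3 = 0.67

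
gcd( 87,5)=1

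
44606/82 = 543+ 40/41 = 543.98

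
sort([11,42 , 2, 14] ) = [ 2,11, 14, 42 ]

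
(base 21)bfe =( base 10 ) 5180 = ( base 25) 875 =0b1010000111100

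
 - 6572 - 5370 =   -  11942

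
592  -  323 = 269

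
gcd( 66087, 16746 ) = 3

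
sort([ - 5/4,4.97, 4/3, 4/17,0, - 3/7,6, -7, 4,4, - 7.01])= [ - 7.01, - 7, - 5/4, - 3/7,  0, 4/17,4/3,  4,4, 4.97 , 6]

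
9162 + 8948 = 18110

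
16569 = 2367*7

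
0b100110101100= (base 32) 2DC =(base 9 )3351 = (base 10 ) 2476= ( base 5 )34401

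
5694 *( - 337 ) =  -1918878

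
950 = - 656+1606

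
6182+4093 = 10275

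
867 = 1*867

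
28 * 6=168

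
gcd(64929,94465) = 1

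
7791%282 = 177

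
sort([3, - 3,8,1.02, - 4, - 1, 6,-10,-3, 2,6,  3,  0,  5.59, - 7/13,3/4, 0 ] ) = [ - 10,-4, -3,-3, - 1  , - 7/13, 0, 0, 3/4,1.02,2,3, 3, 5.59, 6, 6,8]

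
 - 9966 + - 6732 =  - 16698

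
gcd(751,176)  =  1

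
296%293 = 3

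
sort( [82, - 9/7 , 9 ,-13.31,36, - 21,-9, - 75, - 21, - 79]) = [-79,-75, - 21,  -  21,-13.31,  -  9, - 9/7,9,36,82]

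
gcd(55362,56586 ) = 6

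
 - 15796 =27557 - 43353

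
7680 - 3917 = 3763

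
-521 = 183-704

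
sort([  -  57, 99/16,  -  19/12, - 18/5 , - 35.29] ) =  [ - 57, - 35.29 ,-18/5,  -  19/12,  99/16]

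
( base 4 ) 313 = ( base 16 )37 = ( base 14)3d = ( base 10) 55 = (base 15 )3A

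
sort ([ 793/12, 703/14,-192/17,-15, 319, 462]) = [ - 15,  -  192/17,703/14, 793/12,319, 462]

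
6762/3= 2254 = 2254.00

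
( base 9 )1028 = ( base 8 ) 1363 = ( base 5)11010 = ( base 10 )755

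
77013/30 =2567 + 1/10 = 2567.10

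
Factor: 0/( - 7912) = 0 = 0^1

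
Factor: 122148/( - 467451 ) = -52/199= - 2^2*13^1*199^ ( - 1 ) 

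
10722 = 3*3574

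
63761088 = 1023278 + 62737810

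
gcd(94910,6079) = 1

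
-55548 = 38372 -93920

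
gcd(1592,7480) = 8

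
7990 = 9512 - 1522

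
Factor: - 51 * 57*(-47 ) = 3^2*17^1 *19^1*47^1 = 136629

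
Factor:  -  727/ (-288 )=2^(-5 )*3^ ( - 2)*727^1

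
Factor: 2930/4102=5^1  *7^(-1) =5/7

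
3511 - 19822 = -16311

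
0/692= 0= 0.00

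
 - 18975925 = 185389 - 19161314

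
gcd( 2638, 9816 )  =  2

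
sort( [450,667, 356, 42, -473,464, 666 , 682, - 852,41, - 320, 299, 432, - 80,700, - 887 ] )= [ - 887, - 852, - 473, - 320, - 80, 41, 42,299, 356,432 , 450, 464, 666, 667, 682, 700]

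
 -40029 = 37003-77032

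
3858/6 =643 = 643.00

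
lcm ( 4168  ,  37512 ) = 37512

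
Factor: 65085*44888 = 2^3*3^1*5^1*31^1 * 181^1*4339^1 = 2921535480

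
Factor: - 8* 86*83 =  - 2^4*43^1 * 83^1 = - 57104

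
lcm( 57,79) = 4503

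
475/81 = 475/81 = 5.86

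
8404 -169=8235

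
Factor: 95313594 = 2^1*3^1*17^1*461^1*2027^1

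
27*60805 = 1641735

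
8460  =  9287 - 827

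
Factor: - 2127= -3^1*709^1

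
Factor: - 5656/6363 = - 8/9 = - 2^3 * 3^( - 2 ) 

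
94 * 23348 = 2194712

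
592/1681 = 592/1681 = 0.35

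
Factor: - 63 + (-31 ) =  - 2^1 * 47^1 = - 94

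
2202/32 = 68 + 13/16= 68.81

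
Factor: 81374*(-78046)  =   - 6350915204=- 2^2*23^1*29^1*61^1*39023^1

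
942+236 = 1178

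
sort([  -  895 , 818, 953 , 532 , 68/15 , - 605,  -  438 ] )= [ - 895 ,-605,  -  438,68/15,532, 818,953 ] 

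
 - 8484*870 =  - 7381080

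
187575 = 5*37515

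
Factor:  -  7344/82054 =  - 3672/41027= - 2^3*3^3*7^( - 1 )*17^1*5861^( - 1 )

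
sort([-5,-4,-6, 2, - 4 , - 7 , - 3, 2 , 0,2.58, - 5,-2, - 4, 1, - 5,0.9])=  [ - 7,  -  6, - 5 , - 5, - 5,  -  4, -4, - 4, - 3, - 2, 0, 0.9, 1,2, 2,2.58] 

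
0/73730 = 0 = 0.00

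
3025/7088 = 3025/7088 = 0.43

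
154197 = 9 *17133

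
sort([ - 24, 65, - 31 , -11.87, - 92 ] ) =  [ - 92, - 31, - 24, - 11.87, 65 ] 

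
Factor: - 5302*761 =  - 2^1* 11^1*241^1*761^1 = - 4034822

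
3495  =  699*5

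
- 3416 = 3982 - 7398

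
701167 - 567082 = 134085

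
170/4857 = 170/4857 = 0.04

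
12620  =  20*631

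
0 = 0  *862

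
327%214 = 113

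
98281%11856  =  3433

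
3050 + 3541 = 6591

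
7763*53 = 411439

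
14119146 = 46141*306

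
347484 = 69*5036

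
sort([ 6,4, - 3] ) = [ - 3, 4, 6 ]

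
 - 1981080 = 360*( - 5503)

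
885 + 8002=8887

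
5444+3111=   8555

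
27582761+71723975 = 99306736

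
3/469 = 3/469 = 0.01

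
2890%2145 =745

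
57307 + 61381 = 118688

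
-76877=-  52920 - 23957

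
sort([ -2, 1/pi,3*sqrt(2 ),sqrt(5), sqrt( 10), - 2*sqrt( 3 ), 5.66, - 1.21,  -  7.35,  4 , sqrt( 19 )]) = [ - 7.35,  -  2*sqrt (3),  -  2, - 1.21, 1/pi,sqrt(5),sqrt (10),4, 3*sqrt(2) , sqrt(19),5.66]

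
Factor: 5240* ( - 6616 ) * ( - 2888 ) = 100120721920 = 2^9 * 5^1*  19^2 * 131^1*827^1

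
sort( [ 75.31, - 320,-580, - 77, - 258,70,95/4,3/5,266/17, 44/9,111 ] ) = [-580 , -320, - 258, - 77,3/5,44/9,266/17 , 95/4, 70,75.31, 111] 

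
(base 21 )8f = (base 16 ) B7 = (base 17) AD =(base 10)183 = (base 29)69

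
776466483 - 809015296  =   - 32548813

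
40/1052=10/263 = 0.04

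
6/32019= 2/10673  =  0.00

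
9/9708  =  3/3236  =  0.00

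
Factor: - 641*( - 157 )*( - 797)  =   - 80207689= -157^1 * 641^1*797^1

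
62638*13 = 814294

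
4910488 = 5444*902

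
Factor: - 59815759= - 113^1* 529343^1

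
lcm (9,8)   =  72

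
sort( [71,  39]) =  [ 39, 71 ]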